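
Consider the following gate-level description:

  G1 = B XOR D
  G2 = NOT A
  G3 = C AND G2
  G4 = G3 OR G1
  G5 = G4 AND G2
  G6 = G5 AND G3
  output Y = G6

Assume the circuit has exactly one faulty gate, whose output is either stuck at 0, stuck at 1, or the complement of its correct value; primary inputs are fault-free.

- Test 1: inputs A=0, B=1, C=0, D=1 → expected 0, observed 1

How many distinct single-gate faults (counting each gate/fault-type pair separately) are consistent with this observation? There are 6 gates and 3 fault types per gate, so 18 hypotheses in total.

Fault-free: G1=0, G2=1, G3=0, G4=0, G5=0, G6=0 → 0. Observed 1.
  G1: none of the 3 fault types match ✗
  G2: none of the 3 fault types match ✗
  G3: stuck-at-1, inverted output ✓; others ✗
  G4: none of the 3 fault types match ✗
  G5: none of the 3 fault types match ✗
  G6: stuck-at-1, inverted output ✓; others ✗
Consistent faults: {G3 stuck-at-1, G3 inverted output, G6 stuck-at-1, G6 inverted output} — 4 in all.

4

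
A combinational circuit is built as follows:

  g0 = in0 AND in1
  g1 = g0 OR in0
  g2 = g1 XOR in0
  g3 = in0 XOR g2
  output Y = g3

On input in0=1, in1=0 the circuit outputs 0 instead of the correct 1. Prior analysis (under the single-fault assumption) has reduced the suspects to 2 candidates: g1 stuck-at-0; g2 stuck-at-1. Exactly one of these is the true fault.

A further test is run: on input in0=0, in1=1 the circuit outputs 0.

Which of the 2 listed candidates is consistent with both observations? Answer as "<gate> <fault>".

Evaluate each candidate on input in0=0, in1=1:
  g1 stuck-at-0: g0=0, g1=0 [stuck-at-0], g2=0, g3=0 → 0 — matches
  g2 stuck-at-1: g0=0, g1=0, g2=1 [stuck-at-1], g3=1 → 1 — eliminated
Only g1 stuck-at-0 reproduces the observed 0.

g1 stuck-at-0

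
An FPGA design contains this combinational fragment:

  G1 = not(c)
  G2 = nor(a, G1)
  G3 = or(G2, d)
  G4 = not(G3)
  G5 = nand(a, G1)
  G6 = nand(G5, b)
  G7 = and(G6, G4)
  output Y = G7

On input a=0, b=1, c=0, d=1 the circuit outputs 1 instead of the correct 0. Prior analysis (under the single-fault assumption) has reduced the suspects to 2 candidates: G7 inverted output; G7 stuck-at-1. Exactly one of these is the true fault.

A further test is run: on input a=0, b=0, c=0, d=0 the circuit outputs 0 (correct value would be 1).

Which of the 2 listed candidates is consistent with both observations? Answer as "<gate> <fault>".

Evaluate each candidate on input a=0, b=0, c=0, d=0:
  G7 inverted output: G1=1, G2=0, G3=0, G4=1, G5=1, G6=1, G7=0 [inverted output] → 0 — matches
  G7 stuck-at-1: G1=1, G2=0, G3=0, G4=1, G5=1, G6=1, G7=1 [stuck-at-1] → 1 — eliminated
Only G7 inverted output reproduces the observed 0.

G7 inverted output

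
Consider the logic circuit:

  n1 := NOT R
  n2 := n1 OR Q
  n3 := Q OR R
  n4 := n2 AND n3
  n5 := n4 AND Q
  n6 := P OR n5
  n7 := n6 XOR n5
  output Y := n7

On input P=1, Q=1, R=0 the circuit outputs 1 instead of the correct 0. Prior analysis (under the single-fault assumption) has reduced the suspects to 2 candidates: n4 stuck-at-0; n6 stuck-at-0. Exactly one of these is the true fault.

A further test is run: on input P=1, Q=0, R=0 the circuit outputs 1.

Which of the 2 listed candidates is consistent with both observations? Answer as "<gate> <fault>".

n4 stuck-at-0

Evaluate each candidate on input P=1, Q=0, R=0:
  n4 stuck-at-0: n1=1, n2=1, n3=0, n4=0 [stuck-at-0], n5=0, n6=1, n7=1 → 1 — matches
  n6 stuck-at-0: n1=1, n2=1, n3=0, n4=0, n5=0, n6=0 [stuck-at-0], n7=0 → 0 — eliminated
Only n4 stuck-at-0 reproduces the observed 1.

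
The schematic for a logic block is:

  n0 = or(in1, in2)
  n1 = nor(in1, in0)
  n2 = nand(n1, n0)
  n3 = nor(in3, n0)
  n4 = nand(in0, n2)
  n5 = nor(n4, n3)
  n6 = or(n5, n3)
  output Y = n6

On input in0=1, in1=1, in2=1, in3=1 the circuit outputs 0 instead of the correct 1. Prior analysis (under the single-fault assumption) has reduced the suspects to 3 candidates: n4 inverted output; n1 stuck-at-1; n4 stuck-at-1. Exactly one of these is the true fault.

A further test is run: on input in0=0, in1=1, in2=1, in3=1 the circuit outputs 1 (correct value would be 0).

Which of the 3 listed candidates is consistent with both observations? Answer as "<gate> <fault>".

n4 inverted output

Evaluate each candidate on input in0=0, in1=1, in2=1, in3=1:
  n4 inverted output: n0=1, n1=0, n2=1, n3=0, n4=0 [inverted output], n5=1, n6=1 → 1 — matches
  n1 stuck-at-1: n0=1, n1=1 [stuck-at-1], n2=0, n3=0, n4=1, n5=0, n6=0 → 0 — eliminated
  n4 stuck-at-1: n0=1, n1=0, n2=1, n3=0, n4=1 [stuck-at-1], n5=0, n6=0 → 0 — eliminated
Only n4 inverted output reproduces the observed 1.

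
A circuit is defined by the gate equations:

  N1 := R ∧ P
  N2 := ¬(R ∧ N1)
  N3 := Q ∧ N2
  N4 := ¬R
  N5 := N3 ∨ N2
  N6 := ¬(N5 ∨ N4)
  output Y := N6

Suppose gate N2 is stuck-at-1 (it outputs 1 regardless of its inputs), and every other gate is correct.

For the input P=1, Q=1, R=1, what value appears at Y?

0

Propagate with N2 forced: N1=1, N2=1 [stuck-at-1], N3=1, N4=0, N5=1, N6=0.
So Y = 0. (Without the fault it would be 1.)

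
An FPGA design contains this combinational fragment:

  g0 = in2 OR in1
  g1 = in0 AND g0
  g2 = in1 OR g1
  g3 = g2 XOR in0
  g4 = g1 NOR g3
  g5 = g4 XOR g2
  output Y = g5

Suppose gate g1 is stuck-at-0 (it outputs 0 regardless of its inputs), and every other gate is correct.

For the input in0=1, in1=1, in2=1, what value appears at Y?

Propagate with g1 forced: g0=1, g1=0 [stuck-at-0], g2=1, g3=0, g4=1, g5=0.
So Y = 0. (Without the fault it would be 1.)

0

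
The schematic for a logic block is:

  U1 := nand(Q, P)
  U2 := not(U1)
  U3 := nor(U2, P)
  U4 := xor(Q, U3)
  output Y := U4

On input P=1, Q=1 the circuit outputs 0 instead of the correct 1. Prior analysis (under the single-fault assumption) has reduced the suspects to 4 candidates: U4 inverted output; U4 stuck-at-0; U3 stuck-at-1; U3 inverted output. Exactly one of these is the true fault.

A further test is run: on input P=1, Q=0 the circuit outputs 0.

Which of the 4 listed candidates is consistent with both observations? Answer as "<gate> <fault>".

Evaluate each candidate on input P=1, Q=0:
  U4 inverted output: U1=1, U2=0, U3=0, U4=1 [inverted output] → 1 — eliminated
  U4 stuck-at-0: U1=1, U2=0, U3=0, U4=0 [stuck-at-0] → 0 — matches
  U3 stuck-at-1: U1=1, U2=0, U3=1 [stuck-at-1], U4=1 → 1 — eliminated
  U3 inverted output: U1=1, U2=0, U3=1 [inverted output], U4=1 → 1 — eliminated
Only U4 stuck-at-0 reproduces the observed 0.

U4 stuck-at-0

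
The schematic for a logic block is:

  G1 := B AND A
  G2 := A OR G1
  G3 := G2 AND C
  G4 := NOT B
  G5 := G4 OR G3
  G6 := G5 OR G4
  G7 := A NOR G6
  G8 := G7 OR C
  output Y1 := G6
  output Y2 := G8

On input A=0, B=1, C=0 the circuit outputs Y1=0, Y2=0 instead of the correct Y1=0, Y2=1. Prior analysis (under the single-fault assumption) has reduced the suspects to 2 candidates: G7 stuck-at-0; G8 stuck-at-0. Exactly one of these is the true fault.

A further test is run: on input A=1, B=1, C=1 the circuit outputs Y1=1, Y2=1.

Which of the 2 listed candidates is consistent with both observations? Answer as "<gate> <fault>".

G7 stuck-at-0

Evaluate each candidate on input A=1, B=1, C=1:
  G7 stuck-at-0: G1=1, G2=1, G3=1, G4=0, G5=1, G6=1, G7=0 [stuck-at-0], G8=1 → Y1=1, Y2=1 — matches
  G8 stuck-at-0: G1=1, G2=1, G3=1, G4=0, G5=1, G6=1, G7=0, G8=0 [stuck-at-0] → Y1=1, Y2=0 — eliminated
Only G7 stuck-at-0 reproduces the observed Y1=1, Y2=1.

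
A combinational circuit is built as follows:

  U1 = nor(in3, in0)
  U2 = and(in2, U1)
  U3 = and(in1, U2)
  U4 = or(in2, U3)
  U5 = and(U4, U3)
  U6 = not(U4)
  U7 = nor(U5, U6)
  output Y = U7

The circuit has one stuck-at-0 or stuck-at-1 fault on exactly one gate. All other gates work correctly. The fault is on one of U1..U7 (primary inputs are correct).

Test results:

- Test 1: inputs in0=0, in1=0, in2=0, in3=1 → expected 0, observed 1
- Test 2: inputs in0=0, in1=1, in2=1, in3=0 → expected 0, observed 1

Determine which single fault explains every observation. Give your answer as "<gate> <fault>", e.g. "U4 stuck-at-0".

U7 stuck-at-1

Fault-free values for test 1 (in0=0, in1=0, in2=0, in3=1): U1=0, U2=0, U3=0, U4=0, U5=0, U6=1, U7=0, giving Y=0. Observed 1.
Test 1: faults giving observed 1 are {U4 stuck-at-1, U6 stuck-at-0, U7 stuck-at-1}.
Test 2 (in0=0, in1=1, in2=1, in3=0): fault-free U1=1, U2=1, U3=1, U4=1, U5=1, U6=0, U7=0 → 0; observed 1. Eliminates U4 stuck-at-1, U6 stuck-at-0.
Only U7 stuck-at-1 is consistent with every test.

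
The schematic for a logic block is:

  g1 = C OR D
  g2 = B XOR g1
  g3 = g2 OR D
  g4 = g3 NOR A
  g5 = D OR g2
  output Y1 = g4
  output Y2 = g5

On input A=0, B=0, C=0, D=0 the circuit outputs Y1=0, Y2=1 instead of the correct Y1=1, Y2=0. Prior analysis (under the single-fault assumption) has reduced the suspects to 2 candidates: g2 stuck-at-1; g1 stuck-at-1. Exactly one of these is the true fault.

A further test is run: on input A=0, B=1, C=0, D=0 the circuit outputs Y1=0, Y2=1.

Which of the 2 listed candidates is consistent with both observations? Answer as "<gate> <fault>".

Evaluate each candidate on input A=0, B=1, C=0, D=0:
  g2 stuck-at-1: g1=0, g2=1 [stuck-at-1], g3=1, g4=0, g5=1 → Y1=0, Y2=1 — matches
  g1 stuck-at-1: g1=1 [stuck-at-1], g2=0, g3=0, g4=1, g5=0 → Y1=1, Y2=0 — eliminated
Only g2 stuck-at-1 reproduces the observed Y1=0, Y2=1.

g2 stuck-at-1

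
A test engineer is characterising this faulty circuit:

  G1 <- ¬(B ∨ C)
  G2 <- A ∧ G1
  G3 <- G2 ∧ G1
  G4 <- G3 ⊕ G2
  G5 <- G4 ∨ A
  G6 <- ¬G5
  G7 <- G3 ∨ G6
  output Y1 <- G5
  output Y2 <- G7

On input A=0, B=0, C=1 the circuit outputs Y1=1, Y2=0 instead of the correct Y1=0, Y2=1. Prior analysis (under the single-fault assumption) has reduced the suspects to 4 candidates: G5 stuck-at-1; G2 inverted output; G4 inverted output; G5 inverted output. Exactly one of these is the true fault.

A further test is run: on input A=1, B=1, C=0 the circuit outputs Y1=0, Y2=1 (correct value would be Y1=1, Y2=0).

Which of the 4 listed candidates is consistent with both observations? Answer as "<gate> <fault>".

G5 inverted output

Evaluate each candidate on input A=1, B=1, C=0:
  G5 stuck-at-1: G1=0, G2=0, G3=0, G4=0, G5=1 [stuck-at-1], G6=0, G7=0 → Y1=1, Y2=0 — eliminated
  G2 inverted output: G1=0, G2=1 [inverted output], G3=0, G4=1, G5=1, G6=0, G7=0 → Y1=1, Y2=0 — eliminated
  G4 inverted output: G1=0, G2=0, G3=0, G4=1 [inverted output], G5=1, G6=0, G7=0 → Y1=1, Y2=0 — eliminated
  G5 inverted output: G1=0, G2=0, G3=0, G4=0, G5=0 [inverted output], G6=1, G7=1 → Y1=0, Y2=1 — matches
Only G5 inverted output reproduces the observed Y1=0, Y2=1.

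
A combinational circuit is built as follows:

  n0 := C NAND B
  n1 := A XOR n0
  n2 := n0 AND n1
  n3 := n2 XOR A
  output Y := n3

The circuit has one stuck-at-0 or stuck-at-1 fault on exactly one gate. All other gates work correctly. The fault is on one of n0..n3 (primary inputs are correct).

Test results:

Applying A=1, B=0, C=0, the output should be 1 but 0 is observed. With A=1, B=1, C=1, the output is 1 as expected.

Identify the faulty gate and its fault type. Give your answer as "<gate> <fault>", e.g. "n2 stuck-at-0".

n1 stuck-at-1

Fault-free values for test 1 (A=1, B=0, C=0): n0=1, n1=0, n2=0, n3=1, giving Y=1. Observed 0.
Test 1: faults giving observed 0 are {n1 stuck-at-1, n2 stuck-at-1, n3 stuck-at-0}.
Test 2 (A=1, B=1, C=1): fault-free n0=0, n1=1, n2=0, n3=1 → 1; observed 1. Eliminates n2 stuck-at-1, n3 stuck-at-0.
Only n1 stuck-at-1 is consistent with every test.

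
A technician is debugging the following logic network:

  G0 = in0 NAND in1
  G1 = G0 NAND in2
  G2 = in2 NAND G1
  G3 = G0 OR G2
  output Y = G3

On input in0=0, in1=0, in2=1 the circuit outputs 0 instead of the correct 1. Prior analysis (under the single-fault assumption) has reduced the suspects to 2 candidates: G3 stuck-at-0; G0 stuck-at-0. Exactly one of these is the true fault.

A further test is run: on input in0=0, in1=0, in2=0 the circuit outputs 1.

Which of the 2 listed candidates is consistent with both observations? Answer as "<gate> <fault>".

Evaluate each candidate on input in0=0, in1=0, in2=0:
  G3 stuck-at-0: G0=1, G1=1, G2=1, G3=0 [stuck-at-0] → 0 — eliminated
  G0 stuck-at-0: G0=0 [stuck-at-0], G1=1, G2=1, G3=1 → 1 — matches
Only G0 stuck-at-0 reproduces the observed 1.

G0 stuck-at-0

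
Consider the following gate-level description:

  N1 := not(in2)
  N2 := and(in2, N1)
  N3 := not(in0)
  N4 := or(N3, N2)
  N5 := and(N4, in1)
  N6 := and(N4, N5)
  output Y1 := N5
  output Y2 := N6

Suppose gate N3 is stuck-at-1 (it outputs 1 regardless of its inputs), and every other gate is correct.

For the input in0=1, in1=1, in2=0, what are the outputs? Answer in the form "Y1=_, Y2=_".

Y1=1, Y2=1

Propagate with N3 forced: N1=1, N2=0, N3=1 [stuck-at-1], N4=1, N5=1, N6=1.
So the outputs are Y1=1, Y2=1. (Without the fault they would be Y1=0, Y2=0.)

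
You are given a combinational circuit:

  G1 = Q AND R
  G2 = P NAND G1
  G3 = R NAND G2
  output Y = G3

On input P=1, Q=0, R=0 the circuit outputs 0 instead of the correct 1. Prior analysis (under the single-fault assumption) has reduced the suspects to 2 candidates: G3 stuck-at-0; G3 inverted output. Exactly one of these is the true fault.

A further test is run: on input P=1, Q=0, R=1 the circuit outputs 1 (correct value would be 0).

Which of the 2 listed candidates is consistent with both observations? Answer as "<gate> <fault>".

G3 inverted output

Evaluate each candidate on input P=1, Q=0, R=1:
  G3 stuck-at-0: G1=0, G2=1, G3=0 [stuck-at-0] → 0 — eliminated
  G3 inverted output: G1=0, G2=1, G3=1 [inverted output] → 1 — matches
Only G3 inverted output reproduces the observed 1.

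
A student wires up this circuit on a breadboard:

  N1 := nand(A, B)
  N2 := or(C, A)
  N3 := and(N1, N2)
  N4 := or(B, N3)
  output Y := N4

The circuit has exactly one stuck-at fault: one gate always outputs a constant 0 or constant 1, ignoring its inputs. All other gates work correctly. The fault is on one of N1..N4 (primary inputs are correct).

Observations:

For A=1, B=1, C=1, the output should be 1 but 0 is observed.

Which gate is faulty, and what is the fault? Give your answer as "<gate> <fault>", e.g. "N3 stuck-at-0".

N4 stuck-at-0

Fault-free values for test 1 (A=1, B=1, C=1): N1=0, N2=1, N3=0, N4=1, giving Y=1. Observed 0.
Test 1: faults giving observed 0 are {N4 stuck-at-0}.
Only N4 stuck-at-0 is consistent with every test.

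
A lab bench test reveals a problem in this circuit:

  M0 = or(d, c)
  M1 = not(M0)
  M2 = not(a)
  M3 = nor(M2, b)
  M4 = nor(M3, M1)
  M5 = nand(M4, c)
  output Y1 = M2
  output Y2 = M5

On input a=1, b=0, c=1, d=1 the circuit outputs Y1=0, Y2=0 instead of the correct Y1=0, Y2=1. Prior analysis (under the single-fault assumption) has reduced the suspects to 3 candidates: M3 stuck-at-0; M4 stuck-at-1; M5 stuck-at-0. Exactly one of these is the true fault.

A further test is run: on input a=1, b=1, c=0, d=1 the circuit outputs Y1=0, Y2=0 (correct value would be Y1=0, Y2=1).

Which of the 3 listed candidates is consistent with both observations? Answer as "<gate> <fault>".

M5 stuck-at-0

Evaluate each candidate on input a=1, b=1, c=0, d=1:
  M3 stuck-at-0: M0=1, M1=0, M2=0, M3=0 [stuck-at-0], M4=1, M5=1 → Y1=0, Y2=1 — eliminated
  M4 stuck-at-1: M0=1, M1=0, M2=0, M3=0, M4=1 [stuck-at-1], M5=1 → Y1=0, Y2=1 — eliminated
  M5 stuck-at-0: M0=1, M1=0, M2=0, M3=0, M4=1, M5=0 [stuck-at-0] → Y1=0, Y2=0 — matches
Only M5 stuck-at-0 reproduces the observed Y1=0, Y2=0.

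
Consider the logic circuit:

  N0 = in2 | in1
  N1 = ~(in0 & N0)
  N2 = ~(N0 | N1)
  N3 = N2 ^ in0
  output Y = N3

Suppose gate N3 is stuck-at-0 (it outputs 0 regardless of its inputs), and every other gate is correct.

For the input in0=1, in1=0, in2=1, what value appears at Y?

0

Propagate with N3 forced: N0=1, N1=0, N2=0, N3=0 [stuck-at-0].
So Y = 0. (Without the fault it would be 1.)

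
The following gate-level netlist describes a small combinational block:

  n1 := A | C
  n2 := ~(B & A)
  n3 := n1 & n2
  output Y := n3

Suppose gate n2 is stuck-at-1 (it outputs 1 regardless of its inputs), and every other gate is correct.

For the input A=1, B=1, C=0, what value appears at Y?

1

Propagate with n2 forced: n1=1, n2=1 [stuck-at-1], n3=1.
So Y = 1. (Without the fault it would be 0.)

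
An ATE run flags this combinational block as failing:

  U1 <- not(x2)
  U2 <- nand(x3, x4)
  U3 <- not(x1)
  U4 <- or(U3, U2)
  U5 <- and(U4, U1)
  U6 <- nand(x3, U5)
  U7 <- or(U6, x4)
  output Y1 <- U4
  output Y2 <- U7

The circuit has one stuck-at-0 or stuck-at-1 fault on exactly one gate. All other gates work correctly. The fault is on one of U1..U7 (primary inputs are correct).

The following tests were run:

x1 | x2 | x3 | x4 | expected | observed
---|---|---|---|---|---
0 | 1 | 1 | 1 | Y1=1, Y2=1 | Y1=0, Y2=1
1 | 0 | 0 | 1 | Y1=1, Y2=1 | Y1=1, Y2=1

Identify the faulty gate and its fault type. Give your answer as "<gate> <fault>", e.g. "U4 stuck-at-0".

U3 stuck-at-0

Fault-free values for test 1 (x1=0, x2=1, x3=1, x4=1): U1=0, U2=0, U3=1, U4=1, U5=0, U6=1, U7=1, giving Y1=1, Y2=1. Observed Y1=0, Y2=1.
Test 1: faults giving observed Y1=0, Y2=1 are {U3 stuck-at-0, U4 stuck-at-0}.
Test 2 (x1=1, x2=0, x3=0, x4=1): fault-free U1=1, U2=1, U3=0, U4=1, U5=1, U6=1, U7=1 → Y1=1, Y2=1; observed Y1=1, Y2=1. Eliminates U4 stuck-at-0.
Only U3 stuck-at-0 is consistent with every test.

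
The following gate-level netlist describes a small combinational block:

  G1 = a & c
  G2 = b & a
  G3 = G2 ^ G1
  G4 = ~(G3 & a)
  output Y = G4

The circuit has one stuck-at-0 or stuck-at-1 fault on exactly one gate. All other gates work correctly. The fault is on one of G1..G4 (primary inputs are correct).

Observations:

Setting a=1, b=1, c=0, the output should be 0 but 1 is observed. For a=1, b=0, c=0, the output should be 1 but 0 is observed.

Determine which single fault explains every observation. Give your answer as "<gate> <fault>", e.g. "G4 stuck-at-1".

G1 stuck-at-1

Fault-free values for test 1 (a=1, b=1, c=0): G1=0, G2=1, G3=1, G4=0, giving Y=0. Observed 1.
Test 1: faults giving observed 1 are {G1 stuck-at-1, G2 stuck-at-0, G3 stuck-at-0, G4 stuck-at-1}.
Test 2 (a=1, b=0, c=0): fault-free G1=0, G2=0, G3=0, G4=1 → 1; observed 0. Eliminates G2 stuck-at-0, G3 stuck-at-0, G4 stuck-at-1.
Only G1 stuck-at-1 is consistent with every test.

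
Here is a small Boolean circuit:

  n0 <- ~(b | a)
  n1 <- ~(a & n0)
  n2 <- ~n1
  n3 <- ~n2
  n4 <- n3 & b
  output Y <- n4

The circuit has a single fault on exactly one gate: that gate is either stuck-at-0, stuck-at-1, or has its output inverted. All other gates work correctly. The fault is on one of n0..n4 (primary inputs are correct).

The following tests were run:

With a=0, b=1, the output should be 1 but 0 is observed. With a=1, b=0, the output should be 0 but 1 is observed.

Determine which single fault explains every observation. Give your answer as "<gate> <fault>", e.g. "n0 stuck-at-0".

n4 inverted output

Fault-free values for test 1 (a=0, b=1): n0=0, n1=1, n2=0, n3=1, n4=1, giving Y=1. Observed 0.
Test 1: faults giving observed 0 are {n1 stuck-at-0, n1 inverted output, n2 stuck-at-1, n2 inverted output, n3 stuck-at-0, n3 inverted output, n4 stuck-at-0, n4 inverted output}.
Test 2 (a=1, b=0): fault-free n0=0, n1=1, n2=0, n3=1, n4=0 → 0; observed 1. Eliminates n1 stuck-at-0, n1 inverted output, n2 stuck-at-1, n2 inverted output, n3 stuck-at-0, n3 inverted output, n4 stuck-at-0.
Only n4 inverted output is consistent with every test.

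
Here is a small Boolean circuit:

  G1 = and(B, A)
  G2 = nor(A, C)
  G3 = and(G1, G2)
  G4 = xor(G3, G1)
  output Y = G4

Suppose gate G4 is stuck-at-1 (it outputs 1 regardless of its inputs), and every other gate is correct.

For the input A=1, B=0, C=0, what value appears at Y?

Propagate with G4 forced: G1=0, G2=0, G3=0, G4=1 [stuck-at-1].
So Y = 1. (Without the fault it would be 0.)

1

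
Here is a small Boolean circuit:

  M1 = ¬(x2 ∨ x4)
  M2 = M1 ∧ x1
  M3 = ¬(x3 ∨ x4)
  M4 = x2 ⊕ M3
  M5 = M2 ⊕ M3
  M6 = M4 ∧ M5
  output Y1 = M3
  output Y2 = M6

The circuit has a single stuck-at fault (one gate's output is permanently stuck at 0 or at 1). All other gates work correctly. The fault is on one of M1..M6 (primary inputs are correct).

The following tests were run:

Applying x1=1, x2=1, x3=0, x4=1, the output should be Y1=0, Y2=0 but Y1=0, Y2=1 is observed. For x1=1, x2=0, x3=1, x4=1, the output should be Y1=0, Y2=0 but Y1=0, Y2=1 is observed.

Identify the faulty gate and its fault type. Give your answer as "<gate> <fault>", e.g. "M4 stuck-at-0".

M6 stuck-at-1

Fault-free values for test 1 (x1=1, x2=1, x3=0, x4=1): M1=0, M2=0, M3=0, M4=1, M5=0, M6=0, giving Y1=0, Y2=0. Observed Y1=0, Y2=1.
Test 1: faults giving observed Y1=0, Y2=1 are {M1 stuck-at-1, M2 stuck-at-1, M5 stuck-at-1, M6 stuck-at-1}.
Test 2 (x1=1, x2=0, x3=1, x4=1): fault-free M1=0, M2=0, M3=0, M4=0, M5=0, M6=0 → Y1=0, Y2=0; observed Y1=0, Y2=1. Eliminates M1 stuck-at-1, M2 stuck-at-1, M5 stuck-at-1.
Only M6 stuck-at-1 is consistent with every test.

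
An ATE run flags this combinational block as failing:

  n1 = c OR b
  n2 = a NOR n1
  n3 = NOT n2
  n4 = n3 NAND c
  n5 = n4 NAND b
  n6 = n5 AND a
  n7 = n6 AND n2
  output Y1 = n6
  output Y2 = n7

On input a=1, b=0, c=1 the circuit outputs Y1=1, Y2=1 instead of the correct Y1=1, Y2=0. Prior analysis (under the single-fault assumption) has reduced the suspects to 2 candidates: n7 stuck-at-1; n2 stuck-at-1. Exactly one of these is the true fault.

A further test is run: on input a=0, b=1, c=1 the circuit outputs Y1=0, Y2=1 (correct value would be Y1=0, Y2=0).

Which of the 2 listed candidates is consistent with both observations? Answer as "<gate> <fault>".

n7 stuck-at-1

Evaluate each candidate on input a=0, b=1, c=1:
  n7 stuck-at-1: n1=1, n2=0, n3=1, n4=0, n5=1, n6=0, n7=1 [stuck-at-1] → Y1=0, Y2=1 — matches
  n2 stuck-at-1: n1=1, n2=1 [stuck-at-1], n3=0, n4=1, n5=0, n6=0, n7=0 → Y1=0, Y2=0 — eliminated
Only n7 stuck-at-1 reproduces the observed Y1=0, Y2=1.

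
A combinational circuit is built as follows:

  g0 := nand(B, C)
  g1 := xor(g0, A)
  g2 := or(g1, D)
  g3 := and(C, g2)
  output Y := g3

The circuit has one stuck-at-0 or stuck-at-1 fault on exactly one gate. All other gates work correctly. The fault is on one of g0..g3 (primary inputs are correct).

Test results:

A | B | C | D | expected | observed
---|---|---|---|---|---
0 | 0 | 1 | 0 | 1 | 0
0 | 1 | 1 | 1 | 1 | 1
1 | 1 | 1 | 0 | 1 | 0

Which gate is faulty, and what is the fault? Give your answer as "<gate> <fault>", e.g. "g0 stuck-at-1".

g1 stuck-at-0

Fault-free values for test 1 (A=0, B=0, C=1, D=0): g0=1, g1=1, g2=1, g3=1, giving Y=1. Observed 0.
Test 1: faults giving observed 0 are {g0 stuck-at-0, g1 stuck-at-0, g2 stuck-at-0, g3 stuck-at-0}.
Test 2 (A=0, B=1, C=1, D=1): fault-free g0=0, g1=0, g2=1, g3=1 → 1; observed 1. Eliminates g2 stuck-at-0, g3 stuck-at-0.
Test 3 (A=1, B=1, C=1, D=0): fault-free g0=0, g1=1, g2=1, g3=1 → 1; observed 0. Eliminates g0 stuck-at-0.
Only g1 stuck-at-0 is consistent with every test.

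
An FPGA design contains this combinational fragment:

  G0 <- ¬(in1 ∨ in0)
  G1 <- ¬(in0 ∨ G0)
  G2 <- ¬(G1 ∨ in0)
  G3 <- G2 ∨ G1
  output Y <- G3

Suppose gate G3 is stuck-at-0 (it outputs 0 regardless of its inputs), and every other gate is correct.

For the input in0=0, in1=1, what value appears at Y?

0

Propagate with G3 forced: G0=0, G1=1, G2=0, G3=0 [stuck-at-0].
So Y = 0. (Without the fault it would be 1.)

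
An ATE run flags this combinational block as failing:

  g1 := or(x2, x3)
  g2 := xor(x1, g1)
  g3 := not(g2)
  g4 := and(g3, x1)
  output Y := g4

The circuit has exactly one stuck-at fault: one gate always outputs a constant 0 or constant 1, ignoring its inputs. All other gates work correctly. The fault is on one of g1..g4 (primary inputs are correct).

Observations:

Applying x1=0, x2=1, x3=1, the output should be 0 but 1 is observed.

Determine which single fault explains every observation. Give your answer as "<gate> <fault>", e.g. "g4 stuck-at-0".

g4 stuck-at-1

Fault-free values for test 1 (x1=0, x2=1, x3=1): g1=1, g2=1, g3=0, g4=0, giving Y=0. Observed 1.
Test 1: faults giving observed 1 are {g4 stuck-at-1}.
Only g4 stuck-at-1 is consistent with every test.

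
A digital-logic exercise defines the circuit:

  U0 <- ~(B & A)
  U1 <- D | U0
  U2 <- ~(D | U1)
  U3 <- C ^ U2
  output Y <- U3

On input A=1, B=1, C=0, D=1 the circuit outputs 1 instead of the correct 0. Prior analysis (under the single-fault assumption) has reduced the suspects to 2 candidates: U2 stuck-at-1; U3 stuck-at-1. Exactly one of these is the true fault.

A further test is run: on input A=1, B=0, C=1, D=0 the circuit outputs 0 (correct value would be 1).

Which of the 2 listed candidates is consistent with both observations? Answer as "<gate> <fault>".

Evaluate each candidate on input A=1, B=0, C=1, D=0:
  U2 stuck-at-1: U0=1, U1=1, U2=1 [stuck-at-1], U3=0 → 0 — matches
  U3 stuck-at-1: U0=1, U1=1, U2=0, U3=1 [stuck-at-1] → 1 — eliminated
Only U2 stuck-at-1 reproduces the observed 0.

U2 stuck-at-1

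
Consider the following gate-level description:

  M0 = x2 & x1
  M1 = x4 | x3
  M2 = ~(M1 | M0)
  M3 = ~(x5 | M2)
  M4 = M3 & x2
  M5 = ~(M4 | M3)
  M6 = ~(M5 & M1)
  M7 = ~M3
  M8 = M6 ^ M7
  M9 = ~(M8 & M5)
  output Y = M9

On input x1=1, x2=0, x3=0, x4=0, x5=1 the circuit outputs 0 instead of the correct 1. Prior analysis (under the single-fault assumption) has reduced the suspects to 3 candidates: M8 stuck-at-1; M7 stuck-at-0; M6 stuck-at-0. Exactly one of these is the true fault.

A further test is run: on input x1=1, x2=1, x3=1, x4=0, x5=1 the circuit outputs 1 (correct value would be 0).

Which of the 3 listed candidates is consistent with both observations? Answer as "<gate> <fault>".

Evaluate each candidate on input x1=1, x2=1, x3=1, x4=0, x5=1:
  M8 stuck-at-1: M0=1, M1=1, M2=0, M3=0, M4=0, M5=1, M6=0, M7=1, M8=1 [stuck-at-1], M9=0 → 0 — eliminated
  M7 stuck-at-0: M0=1, M1=1, M2=0, M3=0, M4=0, M5=1, M6=0, M7=0 [stuck-at-0], M8=0, M9=1 → 1 — matches
  M6 stuck-at-0: M0=1, M1=1, M2=0, M3=0, M4=0, M5=1, M6=0 [stuck-at-0], M7=1, M8=1, M9=0 → 0 — eliminated
Only M7 stuck-at-0 reproduces the observed 1.

M7 stuck-at-0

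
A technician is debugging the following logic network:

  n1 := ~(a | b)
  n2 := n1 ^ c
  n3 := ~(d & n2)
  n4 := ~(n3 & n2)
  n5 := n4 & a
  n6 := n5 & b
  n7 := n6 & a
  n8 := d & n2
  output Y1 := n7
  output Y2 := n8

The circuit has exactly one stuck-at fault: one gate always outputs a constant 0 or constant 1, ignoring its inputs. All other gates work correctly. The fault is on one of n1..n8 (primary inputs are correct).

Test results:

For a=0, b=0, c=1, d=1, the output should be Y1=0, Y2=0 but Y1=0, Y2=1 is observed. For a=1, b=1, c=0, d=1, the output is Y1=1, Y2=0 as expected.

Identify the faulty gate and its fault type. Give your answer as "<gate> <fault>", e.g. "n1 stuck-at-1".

Fault-free values for test 1 (a=0, b=0, c=1, d=1): n1=1, n2=0, n3=1, n4=1, n5=0, n6=0, n7=0, n8=0, giving Y1=0, Y2=0. Observed Y1=0, Y2=1.
Test 1: faults giving observed Y1=0, Y2=1 are {n1 stuck-at-0, n2 stuck-at-1, n8 stuck-at-1}.
Test 2 (a=1, b=1, c=0, d=1): fault-free n1=0, n2=0, n3=1, n4=1, n5=1, n6=1, n7=1, n8=0 → Y1=1, Y2=0; observed Y1=1, Y2=0. Eliminates n2 stuck-at-1, n8 stuck-at-1.
Only n1 stuck-at-0 is consistent with every test.

n1 stuck-at-0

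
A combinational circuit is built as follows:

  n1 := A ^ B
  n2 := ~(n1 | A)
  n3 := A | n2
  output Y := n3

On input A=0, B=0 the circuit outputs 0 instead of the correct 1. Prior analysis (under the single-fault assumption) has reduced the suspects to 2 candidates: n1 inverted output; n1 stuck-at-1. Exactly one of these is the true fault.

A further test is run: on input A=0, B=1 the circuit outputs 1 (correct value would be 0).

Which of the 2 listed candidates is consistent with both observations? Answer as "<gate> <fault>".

Evaluate each candidate on input A=0, B=1:
  n1 inverted output: n1=0 [inverted output], n2=1, n3=1 → 1 — matches
  n1 stuck-at-1: n1=1 [stuck-at-1], n2=0, n3=0 → 0 — eliminated
Only n1 inverted output reproduces the observed 1.

n1 inverted output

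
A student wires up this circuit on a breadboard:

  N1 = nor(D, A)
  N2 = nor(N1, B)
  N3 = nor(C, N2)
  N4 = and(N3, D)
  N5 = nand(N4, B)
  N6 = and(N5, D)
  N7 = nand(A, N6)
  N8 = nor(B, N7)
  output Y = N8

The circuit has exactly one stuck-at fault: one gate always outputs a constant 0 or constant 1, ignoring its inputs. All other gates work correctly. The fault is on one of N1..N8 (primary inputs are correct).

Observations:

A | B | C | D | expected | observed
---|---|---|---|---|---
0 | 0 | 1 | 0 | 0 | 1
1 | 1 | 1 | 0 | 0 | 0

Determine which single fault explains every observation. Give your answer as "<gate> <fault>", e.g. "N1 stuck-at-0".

Fault-free values for test 1 (A=0, B=0, C=1, D=0): N1=1, N2=0, N3=0, N4=0, N5=1, N6=0, N7=1, N8=0, giving Y=0. Observed 1.
Test 1: faults giving observed 1 are {N7 stuck-at-0, N8 stuck-at-1}.
Test 2 (A=1, B=1, C=1, D=0): fault-free N1=0, N2=0, N3=0, N4=0, N5=1, N6=0, N7=1, N8=0 → 0; observed 0. Eliminates N8 stuck-at-1.
Only N7 stuck-at-0 is consistent with every test.

N7 stuck-at-0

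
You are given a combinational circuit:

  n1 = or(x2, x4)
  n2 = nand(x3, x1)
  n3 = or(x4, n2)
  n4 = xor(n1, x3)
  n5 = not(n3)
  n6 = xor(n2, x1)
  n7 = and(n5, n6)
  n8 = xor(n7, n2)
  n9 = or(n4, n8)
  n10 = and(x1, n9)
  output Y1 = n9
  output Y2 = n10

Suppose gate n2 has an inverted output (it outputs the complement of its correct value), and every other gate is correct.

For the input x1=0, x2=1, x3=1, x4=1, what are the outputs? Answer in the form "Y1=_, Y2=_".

Propagate with n2 forced: n1=1, n2=0 [inverted output], n3=1, n4=0, n5=0, n6=0, n7=0, n8=0, n9=0, n10=0.
So the outputs are Y1=0, Y2=0. (Without the fault they would be Y1=1, Y2=0.)

Y1=0, Y2=0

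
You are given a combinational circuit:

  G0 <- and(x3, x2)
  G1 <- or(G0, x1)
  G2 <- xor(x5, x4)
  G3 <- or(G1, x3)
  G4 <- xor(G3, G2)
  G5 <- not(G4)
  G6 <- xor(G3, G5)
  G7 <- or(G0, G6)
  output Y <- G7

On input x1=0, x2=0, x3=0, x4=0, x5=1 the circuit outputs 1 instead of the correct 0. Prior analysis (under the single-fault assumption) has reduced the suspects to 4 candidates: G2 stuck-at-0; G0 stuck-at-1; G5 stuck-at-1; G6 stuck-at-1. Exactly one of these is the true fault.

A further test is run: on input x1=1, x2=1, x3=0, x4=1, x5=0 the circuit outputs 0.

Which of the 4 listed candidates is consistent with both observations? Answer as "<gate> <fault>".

G5 stuck-at-1

Evaluate each candidate on input x1=1, x2=1, x3=0, x4=1, x5=0:
  G2 stuck-at-0: G0=0, G1=1, G2=0 [stuck-at-0], G3=1, G4=1, G5=0, G6=1, G7=1 → 1 — eliminated
  G0 stuck-at-1: G0=1 [stuck-at-1], G1=1, G2=1, G3=1, G4=0, G5=1, G6=0, G7=1 → 1 — eliminated
  G5 stuck-at-1: G0=0, G1=1, G2=1, G3=1, G4=0, G5=1 [stuck-at-1], G6=0, G7=0 → 0 — matches
  G6 stuck-at-1: G0=0, G1=1, G2=1, G3=1, G4=0, G5=1, G6=1 [stuck-at-1], G7=1 → 1 — eliminated
Only G5 stuck-at-1 reproduces the observed 0.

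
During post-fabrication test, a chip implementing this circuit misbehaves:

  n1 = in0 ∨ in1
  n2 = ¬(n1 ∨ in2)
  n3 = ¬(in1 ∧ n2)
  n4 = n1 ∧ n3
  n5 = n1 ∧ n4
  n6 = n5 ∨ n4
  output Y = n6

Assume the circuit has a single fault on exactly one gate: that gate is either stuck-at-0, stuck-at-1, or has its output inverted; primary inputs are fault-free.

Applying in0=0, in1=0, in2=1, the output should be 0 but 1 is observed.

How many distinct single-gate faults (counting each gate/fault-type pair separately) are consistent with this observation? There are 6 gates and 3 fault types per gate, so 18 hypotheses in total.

Fault-free: n1=0, n2=0, n3=1, n4=0, n5=0, n6=0 → 0. Observed 1.
  n1: stuck-at-1, inverted output ✓; others ✗
  n2: none of the 3 fault types match ✗
  n3: none of the 3 fault types match ✗
  n4: stuck-at-1, inverted output ✓; others ✗
  n5: stuck-at-1, inverted output ✓; others ✗
  n6: stuck-at-1, inverted output ✓; others ✗
Consistent faults: {n1 stuck-at-1, n1 inverted output, n4 stuck-at-1, n4 inverted output, n5 stuck-at-1, n5 inverted output, n6 stuck-at-1, n6 inverted output} — 8 in all.

8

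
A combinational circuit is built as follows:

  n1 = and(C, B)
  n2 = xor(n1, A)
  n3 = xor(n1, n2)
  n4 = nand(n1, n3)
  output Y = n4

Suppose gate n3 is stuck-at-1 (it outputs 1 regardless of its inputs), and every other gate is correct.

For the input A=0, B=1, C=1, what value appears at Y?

Propagate with n3 forced: n1=1, n2=1, n3=1 [stuck-at-1], n4=0.
So Y = 0. (Without the fault it would be 1.)

0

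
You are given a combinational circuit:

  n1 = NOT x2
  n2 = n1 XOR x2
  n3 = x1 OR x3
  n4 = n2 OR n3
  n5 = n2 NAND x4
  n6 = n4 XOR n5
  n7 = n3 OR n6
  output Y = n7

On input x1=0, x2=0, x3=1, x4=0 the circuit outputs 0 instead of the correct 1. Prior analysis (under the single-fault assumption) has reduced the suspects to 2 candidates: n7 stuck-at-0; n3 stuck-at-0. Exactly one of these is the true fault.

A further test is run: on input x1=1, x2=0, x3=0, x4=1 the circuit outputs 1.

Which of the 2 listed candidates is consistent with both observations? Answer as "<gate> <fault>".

n3 stuck-at-0

Evaluate each candidate on input x1=1, x2=0, x3=0, x4=1:
  n7 stuck-at-0: n1=1, n2=1, n3=1, n4=1, n5=0, n6=1, n7=0 [stuck-at-0] → 0 — eliminated
  n3 stuck-at-0: n1=1, n2=1, n3=0 [stuck-at-0], n4=1, n5=0, n6=1, n7=1 → 1 — matches
Only n3 stuck-at-0 reproduces the observed 1.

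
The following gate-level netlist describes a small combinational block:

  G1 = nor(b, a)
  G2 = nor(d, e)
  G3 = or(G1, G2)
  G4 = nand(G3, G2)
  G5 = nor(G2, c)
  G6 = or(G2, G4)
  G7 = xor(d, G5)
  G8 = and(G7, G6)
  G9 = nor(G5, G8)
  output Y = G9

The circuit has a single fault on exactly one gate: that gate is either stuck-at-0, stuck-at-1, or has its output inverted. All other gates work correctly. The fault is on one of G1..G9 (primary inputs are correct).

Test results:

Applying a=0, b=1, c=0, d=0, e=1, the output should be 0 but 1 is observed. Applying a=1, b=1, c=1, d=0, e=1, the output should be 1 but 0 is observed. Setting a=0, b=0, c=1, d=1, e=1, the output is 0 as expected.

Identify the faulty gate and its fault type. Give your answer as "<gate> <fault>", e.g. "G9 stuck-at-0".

G5 inverted output

Fault-free values for test 1 (a=0, b=1, c=0, d=0, e=1): G1=0, G2=0, G3=0, G4=1, G5=1, G6=1, G7=1, G8=1, G9=0, giving Y=0. Observed 1.
Test 1: faults giving observed 1 are {G2 stuck-at-1, G2 inverted output, G5 stuck-at-0, G5 inverted output, G9 stuck-at-1, G9 inverted output}.
Test 2 (a=1, b=1, c=1, d=0, e=1): fault-free G1=0, G2=0, G3=0, G4=1, G5=0, G6=1, G7=0, G8=0, G9=1 → 1; observed 0. Eliminates G2 stuck-at-1, G2 inverted output, G5 stuck-at-0, G9 stuck-at-1.
Test 3 (a=0, b=0, c=1, d=1, e=1): fault-free G1=1, G2=0, G3=1, G4=1, G5=0, G6=1, G7=1, G8=1, G9=0 → 0; observed 0. Eliminates G9 inverted output.
Only G5 inverted output is consistent with every test.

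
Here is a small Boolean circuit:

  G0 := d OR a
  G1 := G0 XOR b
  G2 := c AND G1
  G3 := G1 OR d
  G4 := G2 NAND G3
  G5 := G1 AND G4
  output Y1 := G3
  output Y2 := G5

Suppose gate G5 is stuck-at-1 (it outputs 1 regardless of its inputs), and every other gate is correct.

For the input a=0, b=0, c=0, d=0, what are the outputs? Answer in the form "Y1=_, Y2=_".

Propagate with G5 forced: G0=0, G1=0, G2=0, G3=0, G4=1, G5=1 [stuck-at-1].
So the outputs are Y1=0, Y2=1. (Without the fault they would be Y1=0, Y2=0.)

Y1=0, Y2=1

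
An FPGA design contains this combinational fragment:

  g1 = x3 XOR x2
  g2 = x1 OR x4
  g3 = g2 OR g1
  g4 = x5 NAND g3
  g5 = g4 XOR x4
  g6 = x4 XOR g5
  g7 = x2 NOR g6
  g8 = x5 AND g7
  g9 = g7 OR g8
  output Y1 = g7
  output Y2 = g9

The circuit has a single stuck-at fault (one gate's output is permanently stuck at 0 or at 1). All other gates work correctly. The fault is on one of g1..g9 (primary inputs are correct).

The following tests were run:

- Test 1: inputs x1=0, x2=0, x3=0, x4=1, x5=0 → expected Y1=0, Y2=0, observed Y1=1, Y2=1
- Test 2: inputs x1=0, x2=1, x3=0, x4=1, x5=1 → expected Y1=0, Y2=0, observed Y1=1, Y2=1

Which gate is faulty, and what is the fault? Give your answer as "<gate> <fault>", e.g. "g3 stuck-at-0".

Fault-free values for test 1 (x1=0, x2=0, x3=0, x4=1, x5=0): g1=0, g2=1, g3=1, g4=1, g5=0, g6=1, g7=0, g8=0, g9=0, giving Y1=0, Y2=0. Observed Y1=1, Y2=1.
Test 1: faults giving observed Y1=1, Y2=1 are {g4 stuck-at-0, g5 stuck-at-1, g6 stuck-at-0, g7 stuck-at-1}.
Test 2 (x1=0, x2=1, x3=0, x4=1, x5=1): fault-free g1=1, g2=1, g3=1, g4=0, g5=1, g6=0, g7=0, g8=0, g9=0 → Y1=0, Y2=0; observed Y1=1, Y2=1. Eliminates g4 stuck-at-0, g5 stuck-at-1, g6 stuck-at-0.
Only g7 stuck-at-1 is consistent with every test.

g7 stuck-at-1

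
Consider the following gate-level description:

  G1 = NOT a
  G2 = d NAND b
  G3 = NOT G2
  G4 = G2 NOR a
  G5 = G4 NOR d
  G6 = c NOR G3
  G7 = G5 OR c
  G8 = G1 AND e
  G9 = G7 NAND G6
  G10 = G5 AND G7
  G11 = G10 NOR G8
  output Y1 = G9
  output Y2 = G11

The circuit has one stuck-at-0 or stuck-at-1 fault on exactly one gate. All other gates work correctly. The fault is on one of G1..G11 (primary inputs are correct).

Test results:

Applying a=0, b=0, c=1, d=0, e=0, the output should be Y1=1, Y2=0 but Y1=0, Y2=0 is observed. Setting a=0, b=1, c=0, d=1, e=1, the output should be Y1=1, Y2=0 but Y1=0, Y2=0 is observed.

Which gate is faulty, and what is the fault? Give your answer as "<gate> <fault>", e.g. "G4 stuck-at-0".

Fault-free values for test 1 (a=0, b=0, c=1, d=0, e=0): G1=1, G2=1, G3=0, G4=0, G5=1, G6=0, G7=1, G8=0, G9=1, G10=1, G11=0, giving Y1=1, Y2=0. Observed Y1=0, Y2=0.
Test 1: faults giving observed Y1=0, Y2=0 are {G6 stuck-at-1, G9 stuck-at-0}.
Test 2 (a=0, b=1, c=0, d=1, e=1): fault-free G1=1, G2=0, G3=1, G4=1, G5=0, G6=0, G7=0, G8=1, G9=1, G10=0, G11=0 → Y1=1, Y2=0; observed Y1=0, Y2=0. Eliminates G6 stuck-at-1.
Only G9 stuck-at-0 is consistent with every test.

G9 stuck-at-0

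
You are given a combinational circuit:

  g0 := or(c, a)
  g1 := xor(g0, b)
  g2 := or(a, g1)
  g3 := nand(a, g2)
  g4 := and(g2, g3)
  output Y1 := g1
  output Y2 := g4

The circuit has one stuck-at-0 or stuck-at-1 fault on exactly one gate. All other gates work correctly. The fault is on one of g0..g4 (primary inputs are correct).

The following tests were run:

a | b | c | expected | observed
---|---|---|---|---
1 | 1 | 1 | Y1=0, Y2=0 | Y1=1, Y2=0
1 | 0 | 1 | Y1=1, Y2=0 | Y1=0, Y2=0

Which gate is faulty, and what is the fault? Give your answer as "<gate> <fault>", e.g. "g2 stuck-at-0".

g0 stuck-at-0

Fault-free values for test 1 (a=1, b=1, c=1): g0=1, g1=0, g2=1, g3=0, g4=0, giving Y1=0, Y2=0. Observed Y1=1, Y2=0.
Test 1: faults giving observed Y1=1, Y2=0 are {g0 stuck-at-0, g1 stuck-at-1}.
Test 2 (a=1, b=0, c=1): fault-free g0=1, g1=1, g2=1, g3=0, g4=0 → Y1=1, Y2=0; observed Y1=0, Y2=0. Eliminates g1 stuck-at-1.
Only g0 stuck-at-0 is consistent with every test.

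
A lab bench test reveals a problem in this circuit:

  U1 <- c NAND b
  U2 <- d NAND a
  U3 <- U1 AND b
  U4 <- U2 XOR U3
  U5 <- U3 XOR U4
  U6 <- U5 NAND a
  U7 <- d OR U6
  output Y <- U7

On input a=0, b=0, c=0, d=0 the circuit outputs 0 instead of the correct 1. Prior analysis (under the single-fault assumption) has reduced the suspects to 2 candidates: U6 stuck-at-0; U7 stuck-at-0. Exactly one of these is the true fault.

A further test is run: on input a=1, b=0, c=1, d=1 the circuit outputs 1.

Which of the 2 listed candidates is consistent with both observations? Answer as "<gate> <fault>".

U6 stuck-at-0

Evaluate each candidate on input a=1, b=0, c=1, d=1:
  U6 stuck-at-0: U1=1, U2=0, U3=0, U4=0, U5=0, U6=0 [stuck-at-0], U7=1 → 1 — matches
  U7 stuck-at-0: U1=1, U2=0, U3=0, U4=0, U5=0, U6=1, U7=0 [stuck-at-0] → 0 — eliminated
Only U6 stuck-at-0 reproduces the observed 1.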